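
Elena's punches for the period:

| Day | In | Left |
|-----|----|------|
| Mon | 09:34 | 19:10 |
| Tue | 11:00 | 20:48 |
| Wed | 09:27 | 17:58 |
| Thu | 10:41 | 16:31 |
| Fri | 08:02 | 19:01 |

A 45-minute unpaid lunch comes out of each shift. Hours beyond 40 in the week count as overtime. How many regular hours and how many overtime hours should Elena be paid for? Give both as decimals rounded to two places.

Mon: 09:34–19:10 = 9 h 36 min; less 45 min break → 8 h 51 min
Tue: 11:00–20:48 = 9 h 48 min; less 45 min break → 9 h 3 min
Wed: 09:27–17:58 = 8 h 31 min; less 45 min break → 7 h 46 min
Thu: 10:41–16:31 = 5 h 50 min; less 45 min break → 5 h 5 min
Fri: 08:02–19:01 = 10 h 59 min; less 45 min break → 10 h 14 min
Total worked: 40 h 59 min = 40.98 h.
Threshold 40 h → overtime 0 h 59 min, regular 40 h 0 min.

Regular 40.00 hours, overtime 0.98 hours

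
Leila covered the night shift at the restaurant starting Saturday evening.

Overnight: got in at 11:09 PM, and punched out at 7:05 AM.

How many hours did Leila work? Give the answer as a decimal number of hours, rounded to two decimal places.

Overnight: 11:09 PM → midnight = 0 h 51 min; midnight → 7:05 AM = 7 h 5 min; span 7 h 56 min

7.93 hours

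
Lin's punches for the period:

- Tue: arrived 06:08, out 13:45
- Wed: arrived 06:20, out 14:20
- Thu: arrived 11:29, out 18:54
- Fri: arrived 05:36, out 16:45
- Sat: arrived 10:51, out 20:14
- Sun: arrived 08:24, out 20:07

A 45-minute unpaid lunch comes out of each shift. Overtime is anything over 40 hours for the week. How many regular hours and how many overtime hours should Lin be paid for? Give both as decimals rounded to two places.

Tue: 06:08–13:45 = 7 h 37 min; less 45 min break → 6 h 52 min
Wed: 06:20–14:20 = 8 h 0 min; less 45 min break → 7 h 15 min
Thu: 11:29–18:54 = 7 h 25 min; less 45 min break → 6 h 40 min
Fri: 05:36–16:45 = 11 h 9 min; less 45 min break → 10 h 24 min
Sat: 10:51–20:14 = 9 h 23 min; less 45 min break → 8 h 38 min
Sun: 08:24–20:07 = 11 h 43 min; less 45 min break → 10 h 58 min
Total worked: 50 h 47 min = 50.78 h.
Threshold 40 h → overtime 10 h 47 min, regular 40 h 0 min.

Regular 40.00 hours, overtime 10.78 hours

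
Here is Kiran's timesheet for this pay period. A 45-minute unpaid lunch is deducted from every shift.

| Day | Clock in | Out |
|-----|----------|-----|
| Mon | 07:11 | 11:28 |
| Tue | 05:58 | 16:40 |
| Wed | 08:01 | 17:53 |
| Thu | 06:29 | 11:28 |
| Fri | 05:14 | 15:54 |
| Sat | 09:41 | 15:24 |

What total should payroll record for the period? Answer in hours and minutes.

41 h 43 min

Mon: 07:11–11:28 = 4 h 17 min; less 45 min break → 3 h 32 min
Tue: 05:58–16:40 = 10 h 42 min; less 45 min break → 9 h 57 min
Wed: 08:01–17:53 = 9 h 52 min; less 45 min break → 9 h 7 min
Thu: 06:29–11:28 = 4 h 59 min; less 45 min break → 4 h 14 min
Fri: 05:14–15:54 = 10 h 40 min; less 45 min break → 9 h 55 min
Sat: 09:41–15:24 = 5 h 43 min; less 45 min break → 4 h 58 min
Total: 3 h 32 min + 9 h 57 min + 9 h 7 min + 4 h 14 min + 9 h 55 min + 4 h 58 min = 41 h 43 min.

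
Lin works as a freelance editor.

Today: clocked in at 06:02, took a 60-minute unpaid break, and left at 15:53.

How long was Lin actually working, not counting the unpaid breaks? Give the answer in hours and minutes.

Today: 06:02–15:53 = 9 h 51 min; less 60 min break → 8 h 51 min

8 h 51 min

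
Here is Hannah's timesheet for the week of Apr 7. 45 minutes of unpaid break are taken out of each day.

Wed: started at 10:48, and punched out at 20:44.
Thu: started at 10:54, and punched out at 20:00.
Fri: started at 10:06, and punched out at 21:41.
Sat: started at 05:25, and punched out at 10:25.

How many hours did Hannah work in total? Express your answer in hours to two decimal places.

32.62 hours

Wed: 10:48–20:44 = 9 h 56 min; less 45 min break → 9 h 11 min
Thu: 10:54–20:00 = 9 h 6 min; less 45 min break → 8 h 21 min
Fri: 10:06–21:41 = 11 h 35 min; less 45 min break → 10 h 50 min
Sat: 05:25–10:25 = 5 h 0 min; less 45 min break → 4 h 15 min
Total: 9 h 11 min + 8 h 21 min + 10 h 50 min + 4 h 15 min = 32 h 37 min.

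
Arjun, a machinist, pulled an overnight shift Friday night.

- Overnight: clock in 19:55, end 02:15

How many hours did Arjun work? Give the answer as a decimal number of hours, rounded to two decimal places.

Overnight: 19:55 → midnight = 4 h 5 min; midnight → 02:15 = 2 h 15 min; span 6 h 20 min

6.33 hours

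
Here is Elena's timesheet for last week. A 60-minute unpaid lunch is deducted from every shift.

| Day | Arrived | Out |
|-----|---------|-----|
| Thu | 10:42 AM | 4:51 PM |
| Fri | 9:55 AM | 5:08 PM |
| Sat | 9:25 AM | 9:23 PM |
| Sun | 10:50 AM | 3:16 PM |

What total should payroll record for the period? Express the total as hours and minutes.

Thu: 10:42 AM–4:51 PM = 6 h 9 min; less 60 min break → 5 h 9 min
Fri: 9:55 AM–5:08 PM = 7 h 13 min; less 60 min break → 6 h 13 min
Sat: 9:25 AM–9:23 PM = 11 h 58 min; less 60 min break → 10 h 58 min
Sun: 10:50 AM–3:16 PM = 4 h 26 min; less 60 min break → 3 h 26 min
Total: 5 h 9 min + 6 h 13 min + 10 h 58 min + 3 h 26 min = 25 h 46 min.

25 h 46 min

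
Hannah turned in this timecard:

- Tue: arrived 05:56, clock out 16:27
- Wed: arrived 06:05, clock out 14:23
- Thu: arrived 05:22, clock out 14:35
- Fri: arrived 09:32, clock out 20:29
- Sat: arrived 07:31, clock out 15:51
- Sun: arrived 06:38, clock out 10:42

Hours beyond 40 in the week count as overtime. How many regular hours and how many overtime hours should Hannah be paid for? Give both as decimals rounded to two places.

Tue: 05:56–16:27 = 10 h 31 min
Wed: 06:05–14:23 = 8 h 18 min
Thu: 05:22–14:35 = 9 h 13 min
Fri: 09:32–20:29 = 10 h 57 min
Sat: 07:31–15:51 = 8 h 20 min
Sun: 06:38–10:42 = 4 h 4 min
Total worked: 51 h 23 min = 51.38 h.
Threshold 40 h → overtime 11 h 23 min, regular 40 h 0 min.

Regular 40.00 hours, overtime 11.38 hours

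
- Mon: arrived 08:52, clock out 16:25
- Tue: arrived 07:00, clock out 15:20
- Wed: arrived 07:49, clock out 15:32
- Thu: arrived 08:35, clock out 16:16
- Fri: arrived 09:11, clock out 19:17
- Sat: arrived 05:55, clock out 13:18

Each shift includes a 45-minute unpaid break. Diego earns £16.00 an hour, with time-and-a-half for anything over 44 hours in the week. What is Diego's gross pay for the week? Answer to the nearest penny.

Mon: 08:52–16:25 = 7 h 33 min; less 45 min break → 6 h 48 min
Tue: 07:00–15:20 = 8 h 20 min; less 45 min break → 7 h 35 min
Wed: 07:49–15:32 = 7 h 43 min; less 45 min break → 6 h 58 min
Thu: 08:35–16:16 = 7 h 41 min; less 45 min break → 6 h 56 min
Fri: 09:11–19:17 = 10 h 6 min; less 45 min break → 9 h 21 min
Sat: 05:55–13:18 = 7 h 23 min; less 45 min break → 6 h 38 min
Total worked: 44 h 16 min = 2656 min.
Regular 44 h 0 min = 2640 min at £16.00/h; overtime 0 h 16 min = 16 min at £24.00/h.
Pay = (2640 × £16.00 + 16 × £24.00) ÷ 60 = £710.40.

£710.40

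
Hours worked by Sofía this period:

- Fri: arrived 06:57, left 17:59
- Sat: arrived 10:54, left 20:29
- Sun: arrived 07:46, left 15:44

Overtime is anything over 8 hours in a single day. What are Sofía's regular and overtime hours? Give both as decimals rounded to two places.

Regular 23.97 hours, overtime 4.62 hours

Fri: 06:57–17:59 = 11 h 2 min
Sat: 10:54–20:29 = 9 h 35 min
Sun: 07:46–15:44 = 7 h 58 min
Fri reg 8 h 0 min / OT 3 h 2 min; Sat reg 8 h 0 min / OT 1 h 35 min; Sun reg 7 h 58 min / OT 0 h 0 min.
Totals: regular 23 h 58 min, overtime 4 h 37 min.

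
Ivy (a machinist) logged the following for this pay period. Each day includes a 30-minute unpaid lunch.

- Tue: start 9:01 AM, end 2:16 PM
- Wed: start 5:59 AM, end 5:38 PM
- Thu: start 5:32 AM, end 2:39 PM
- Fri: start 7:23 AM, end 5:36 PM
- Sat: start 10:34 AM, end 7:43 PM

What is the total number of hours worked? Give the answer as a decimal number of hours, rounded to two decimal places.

Tue: 9:01 AM–2:16 PM = 5 h 15 min; less 30 min break → 4 h 45 min
Wed: 5:59 AM–5:38 PM = 11 h 39 min; less 30 min break → 11 h 9 min
Thu: 5:32 AM–2:39 PM = 9 h 7 min; less 30 min break → 8 h 37 min
Fri: 7:23 AM–5:36 PM = 10 h 13 min; less 30 min break → 9 h 43 min
Sat: 10:34 AM–7:43 PM = 9 h 9 min; less 30 min break → 8 h 39 min
Total: 4 h 45 min + 11 h 9 min + 8 h 37 min + 9 h 43 min + 8 h 39 min = 42 h 53 min.

42.88 hours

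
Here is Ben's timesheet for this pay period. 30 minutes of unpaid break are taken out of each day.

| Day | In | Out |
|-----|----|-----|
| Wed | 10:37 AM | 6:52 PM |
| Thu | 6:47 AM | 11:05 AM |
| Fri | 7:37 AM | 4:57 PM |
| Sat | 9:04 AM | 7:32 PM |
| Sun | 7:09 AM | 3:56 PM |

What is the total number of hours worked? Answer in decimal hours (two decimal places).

38.63 hours

Wed: 10:37 AM–6:52 PM = 8 h 15 min; less 30 min break → 7 h 45 min
Thu: 6:47 AM–11:05 AM = 4 h 18 min; less 30 min break → 3 h 48 min
Fri: 7:37 AM–4:57 PM = 9 h 20 min; less 30 min break → 8 h 50 min
Sat: 9:04 AM–7:32 PM = 10 h 28 min; less 30 min break → 9 h 58 min
Sun: 7:09 AM–3:56 PM = 8 h 47 min; less 30 min break → 8 h 17 min
Total: 7 h 45 min + 3 h 48 min + 8 h 50 min + 9 h 58 min + 8 h 17 min = 38 h 38 min.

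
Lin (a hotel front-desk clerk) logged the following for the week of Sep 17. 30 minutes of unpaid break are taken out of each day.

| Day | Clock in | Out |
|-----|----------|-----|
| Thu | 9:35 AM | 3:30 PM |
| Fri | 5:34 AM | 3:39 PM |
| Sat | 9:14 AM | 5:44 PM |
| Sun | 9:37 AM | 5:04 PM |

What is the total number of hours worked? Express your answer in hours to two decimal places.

29.95 hours

Thu: 9:35 AM–3:30 PM = 5 h 55 min; less 30 min break → 5 h 25 min
Fri: 5:34 AM–3:39 PM = 10 h 5 min; less 30 min break → 9 h 35 min
Sat: 9:14 AM–5:44 PM = 8 h 30 min; less 30 min break → 8 h 0 min
Sun: 9:37 AM–5:04 PM = 7 h 27 min; less 30 min break → 6 h 57 min
Total: 5 h 25 min + 9 h 35 min + 8 h 0 min + 6 h 57 min = 29 h 57 min.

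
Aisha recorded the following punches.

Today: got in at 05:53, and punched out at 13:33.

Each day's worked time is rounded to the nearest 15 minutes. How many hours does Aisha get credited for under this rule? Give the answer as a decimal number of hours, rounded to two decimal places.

7.75 hours

Today: 05:53–13:33 = 7 h 40 min → rounds to 7 h 45 min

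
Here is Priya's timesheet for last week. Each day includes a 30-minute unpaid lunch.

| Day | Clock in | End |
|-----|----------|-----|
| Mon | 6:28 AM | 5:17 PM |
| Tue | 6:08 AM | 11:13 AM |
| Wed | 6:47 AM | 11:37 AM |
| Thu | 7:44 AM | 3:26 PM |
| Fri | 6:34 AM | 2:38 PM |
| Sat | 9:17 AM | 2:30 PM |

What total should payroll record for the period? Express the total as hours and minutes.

38 h 43 min

Mon: 6:28 AM–5:17 PM = 10 h 49 min; less 30 min break → 10 h 19 min
Tue: 6:08 AM–11:13 AM = 5 h 5 min; less 30 min break → 4 h 35 min
Wed: 6:47 AM–11:37 AM = 4 h 50 min; less 30 min break → 4 h 20 min
Thu: 7:44 AM–3:26 PM = 7 h 42 min; less 30 min break → 7 h 12 min
Fri: 6:34 AM–2:38 PM = 8 h 4 min; less 30 min break → 7 h 34 min
Sat: 9:17 AM–2:30 PM = 5 h 13 min; less 30 min break → 4 h 43 min
Total: 10 h 19 min + 4 h 35 min + 4 h 20 min + 7 h 12 min + 7 h 34 min + 4 h 43 min = 38 h 43 min.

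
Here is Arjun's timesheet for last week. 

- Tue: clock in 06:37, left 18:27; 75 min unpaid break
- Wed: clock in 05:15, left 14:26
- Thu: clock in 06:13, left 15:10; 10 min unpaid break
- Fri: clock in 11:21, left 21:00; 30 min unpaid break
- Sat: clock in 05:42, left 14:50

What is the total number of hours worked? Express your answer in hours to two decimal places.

46.83 hours

Tue: 06:37–18:27 = 11 h 50 min; less 75 min break → 10 h 35 min
Wed: 05:15–14:26 = 9 h 11 min
Thu: 06:13–15:10 = 8 h 57 min; less 10 min break → 8 h 47 min
Fri: 11:21–21:00 = 9 h 39 min; less 30 min break → 9 h 9 min
Sat: 05:42–14:50 = 9 h 8 min
Total: 10 h 35 min + 9 h 11 min + 8 h 47 min + 9 h 9 min + 9 h 8 min = 46 h 50 min.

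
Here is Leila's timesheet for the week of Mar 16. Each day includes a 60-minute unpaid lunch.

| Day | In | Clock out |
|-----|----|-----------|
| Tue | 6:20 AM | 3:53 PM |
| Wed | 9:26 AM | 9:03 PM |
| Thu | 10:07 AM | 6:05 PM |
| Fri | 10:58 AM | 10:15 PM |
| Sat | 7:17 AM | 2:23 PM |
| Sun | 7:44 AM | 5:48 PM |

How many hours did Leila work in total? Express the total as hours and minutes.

51 h 35 min

Tue: 6:20 AM–3:53 PM = 9 h 33 min; less 60 min break → 8 h 33 min
Wed: 9:26 AM–9:03 PM = 11 h 37 min; less 60 min break → 10 h 37 min
Thu: 10:07 AM–6:05 PM = 7 h 58 min; less 60 min break → 6 h 58 min
Fri: 10:58 AM–10:15 PM = 11 h 17 min; less 60 min break → 10 h 17 min
Sat: 7:17 AM–2:23 PM = 7 h 6 min; less 60 min break → 6 h 6 min
Sun: 7:44 AM–5:48 PM = 10 h 4 min; less 60 min break → 9 h 4 min
Total: 8 h 33 min + 10 h 37 min + 6 h 58 min + 10 h 17 min + 6 h 6 min + 9 h 4 min = 51 h 35 min.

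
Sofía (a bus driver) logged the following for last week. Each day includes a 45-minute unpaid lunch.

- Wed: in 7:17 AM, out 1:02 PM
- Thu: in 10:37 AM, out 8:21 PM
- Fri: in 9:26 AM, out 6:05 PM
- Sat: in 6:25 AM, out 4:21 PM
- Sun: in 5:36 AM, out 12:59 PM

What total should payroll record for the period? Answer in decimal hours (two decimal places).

Wed: 7:17 AM–1:02 PM = 5 h 45 min; less 45 min break → 5 h 0 min
Thu: 10:37 AM–8:21 PM = 9 h 44 min; less 45 min break → 8 h 59 min
Fri: 9:26 AM–6:05 PM = 8 h 39 min; less 45 min break → 7 h 54 min
Sat: 6:25 AM–4:21 PM = 9 h 56 min; less 45 min break → 9 h 11 min
Sun: 5:36 AM–12:59 PM = 7 h 23 min; less 45 min break → 6 h 38 min
Total: 5 h 0 min + 8 h 59 min + 7 h 54 min + 9 h 11 min + 6 h 38 min = 37 h 42 min.

37.70 hours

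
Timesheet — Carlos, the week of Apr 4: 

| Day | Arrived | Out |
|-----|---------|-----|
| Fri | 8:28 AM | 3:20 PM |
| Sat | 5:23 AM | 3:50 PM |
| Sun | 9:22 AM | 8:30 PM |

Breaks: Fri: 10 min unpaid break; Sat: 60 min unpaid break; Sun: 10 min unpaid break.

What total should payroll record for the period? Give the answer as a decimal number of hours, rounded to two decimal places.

Fri: 8:28 AM–3:20 PM = 6 h 52 min; less 10 min break → 6 h 42 min
Sat: 5:23 AM–3:50 PM = 10 h 27 min; less 60 min break → 9 h 27 min
Sun: 9:22 AM–8:30 PM = 11 h 8 min; less 10 min break → 10 h 58 min
Total: 6 h 42 min + 9 h 27 min + 10 h 58 min = 27 h 7 min.

27.12 hours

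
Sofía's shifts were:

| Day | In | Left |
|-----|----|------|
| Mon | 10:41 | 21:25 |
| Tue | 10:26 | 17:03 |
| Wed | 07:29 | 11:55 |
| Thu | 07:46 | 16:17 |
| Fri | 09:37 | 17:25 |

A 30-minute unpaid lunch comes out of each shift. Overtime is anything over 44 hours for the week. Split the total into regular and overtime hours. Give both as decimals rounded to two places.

Regular 35.60 hours, overtime 0.00 hours

Mon: 10:41–21:25 = 10 h 44 min; less 30 min break → 10 h 14 min
Tue: 10:26–17:03 = 6 h 37 min; less 30 min break → 6 h 7 min
Wed: 07:29–11:55 = 4 h 26 min; less 30 min break → 3 h 56 min
Thu: 07:46–16:17 = 8 h 31 min; less 30 min break → 8 h 1 min
Fri: 09:37–17:25 = 7 h 48 min; less 30 min break → 7 h 18 min
Total worked: 35 h 36 min = 35.60 h.
Threshold 44 h → overtime 0 h 0 min, regular 35 h 36 min.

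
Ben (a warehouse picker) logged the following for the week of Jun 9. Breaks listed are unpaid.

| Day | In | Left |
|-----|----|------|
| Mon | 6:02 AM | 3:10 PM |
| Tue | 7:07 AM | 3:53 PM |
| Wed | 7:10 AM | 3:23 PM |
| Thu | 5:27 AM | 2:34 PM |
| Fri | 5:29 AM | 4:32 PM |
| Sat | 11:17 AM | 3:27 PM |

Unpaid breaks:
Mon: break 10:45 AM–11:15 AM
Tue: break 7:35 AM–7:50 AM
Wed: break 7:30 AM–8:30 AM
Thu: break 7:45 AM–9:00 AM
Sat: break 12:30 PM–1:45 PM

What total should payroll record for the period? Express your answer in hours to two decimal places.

46.20 hours

Mon: 6:02 AM–3:10 PM = 9 h 8 min; less 30 min break → 8 h 38 min
Tue: 7:07 AM–3:53 PM = 8 h 46 min; less 15 min break → 8 h 31 min
Wed: 7:10 AM–3:23 PM = 8 h 13 min; less 60 min break → 7 h 13 min
Thu: 5:27 AM–2:34 PM = 9 h 7 min; less 75 min break → 7 h 52 min
Fri: 5:29 AM–4:32 PM = 11 h 3 min
Sat: 11:17 AM–3:27 PM = 4 h 10 min; less 75 min break → 2 h 55 min
Total: 8 h 38 min + 8 h 31 min + 7 h 13 min + 7 h 52 min + 11 h 3 min + 2 h 55 min = 46 h 12 min.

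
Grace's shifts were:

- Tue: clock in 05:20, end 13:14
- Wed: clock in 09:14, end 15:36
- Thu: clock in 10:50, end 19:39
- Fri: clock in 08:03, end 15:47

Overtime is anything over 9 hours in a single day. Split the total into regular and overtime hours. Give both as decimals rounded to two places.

Tue: 05:20–13:14 = 7 h 54 min
Wed: 09:14–15:36 = 6 h 22 min
Thu: 10:50–19:39 = 8 h 49 min
Fri: 08:03–15:47 = 7 h 44 min
Tue reg 7 h 54 min / OT 0 h 0 min; Wed reg 6 h 22 min / OT 0 h 0 min; Thu reg 8 h 49 min / OT 0 h 0 min; Fri reg 7 h 44 min / OT 0 h 0 min.
Totals: regular 30 h 49 min, overtime 0 h 0 min.

Regular 30.82 hours, overtime 0.00 hours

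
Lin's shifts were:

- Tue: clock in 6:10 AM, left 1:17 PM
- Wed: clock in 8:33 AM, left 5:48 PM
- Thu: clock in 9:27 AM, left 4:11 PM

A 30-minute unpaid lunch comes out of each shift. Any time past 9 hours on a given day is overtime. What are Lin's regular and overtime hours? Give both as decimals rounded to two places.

Tue: 6:10 AM–1:17 PM = 7 h 7 min; less 30 min break → 6 h 37 min
Wed: 8:33 AM–5:48 PM = 9 h 15 min; less 30 min break → 8 h 45 min
Thu: 9:27 AM–4:11 PM = 6 h 44 min; less 30 min break → 6 h 14 min
Tue reg 6 h 37 min / OT 0 h 0 min; Wed reg 8 h 45 min / OT 0 h 0 min; Thu reg 6 h 14 min / OT 0 h 0 min.
Totals: regular 21 h 36 min, overtime 0 h 0 min.

Regular 21.60 hours, overtime 0.00 hours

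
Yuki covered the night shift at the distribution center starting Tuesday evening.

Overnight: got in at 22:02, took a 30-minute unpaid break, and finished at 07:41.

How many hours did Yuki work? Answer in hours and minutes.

9 h 9 min

Overnight: 22:02 → midnight = 1 h 58 min; midnight → 07:41 = 7 h 41 min; span 9 h 39 min; less 30 min break → 9 h 9 min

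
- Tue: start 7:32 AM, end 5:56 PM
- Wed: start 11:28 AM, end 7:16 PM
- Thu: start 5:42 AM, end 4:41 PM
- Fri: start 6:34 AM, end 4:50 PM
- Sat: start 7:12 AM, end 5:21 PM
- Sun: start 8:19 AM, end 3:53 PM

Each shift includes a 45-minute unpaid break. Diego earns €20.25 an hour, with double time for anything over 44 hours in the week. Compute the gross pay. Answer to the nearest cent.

Tue: 7:32 AM–5:56 PM = 10 h 24 min; less 45 min break → 9 h 39 min
Wed: 11:28 AM–7:16 PM = 7 h 48 min; less 45 min break → 7 h 3 min
Thu: 5:42 AM–4:41 PM = 10 h 59 min; less 45 min break → 10 h 14 min
Fri: 6:34 AM–4:50 PM = 10 h 16 min; less 45 min break → 9 h 31 min
Sat: 7:12 AM–5:21 PM = 10 h 9 min; less 45 min break → 9 h 24 min
Sun: 8:19 AM–3:53 PM = 7 h 34 min; less 45 min break → 6 h 49 min
Total worked: 52 h 40 min = 3160 min.
Regular 44 h 0 min = 2640 min at €20.25/h; overtime 8 h 40 min = 520 min at €40.50/h.
Pay = (2640 × €20.25 + 520 × €40.50) ÷ 60 = €1242.00.

€1242.00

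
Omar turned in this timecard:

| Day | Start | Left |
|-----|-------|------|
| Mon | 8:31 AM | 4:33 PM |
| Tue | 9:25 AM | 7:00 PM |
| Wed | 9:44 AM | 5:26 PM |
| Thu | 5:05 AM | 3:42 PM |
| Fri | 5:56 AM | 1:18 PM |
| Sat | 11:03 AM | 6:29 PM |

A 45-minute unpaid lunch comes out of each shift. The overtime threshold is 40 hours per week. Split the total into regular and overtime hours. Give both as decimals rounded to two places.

Mon: 8:31 AM–4:33 PM = 8 h 2 min; less 45 min break → 7 h 17 min
Tue: 9:25 AM–7:00 PM = 9 h 35 min; less 45 min break → 8 h 50 min
Wed: 9:44 AM–5:26 PM = 7 h 42 min; less 45 min break → 6 h 57 min
Thu: 5:05 AM–3:42 PM = 10 h 37 min; less 45 min break → 9 h 52 min
Fri: 5:56 AM–1:18 PM = 7 h 22 min; less 45 min break → 6 h 37 min
Sat: 11:03 AM–6:29 PM = 7 h 26 min; less 45 min break → 6 h 41 min
Total worked: 46 h 14 min = 46.23 h.
Threshold 40 h → overtime 6 h 14 min, regular 40 h 0 min.

Regular 40.00 hours, overtime 6.23 hours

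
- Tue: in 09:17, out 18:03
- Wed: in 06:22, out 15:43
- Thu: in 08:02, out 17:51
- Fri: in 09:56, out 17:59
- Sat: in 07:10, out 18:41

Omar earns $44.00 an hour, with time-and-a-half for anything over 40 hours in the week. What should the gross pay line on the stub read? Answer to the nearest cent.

$2255.00

Tue: 09:17–18:03 = 8 h 46 min
Wed: 06:22–15:43 = 9 h 21 min
Thu: 08:02–17:51 = 9 h 49 min
Fri: 09:56–17:59 = 8 h 3 min
Sat: 07:10–18:41 = 11 h 31 min
Total worked: 47 h 30 min = 2850 min.
Regular 40 h 0 min = 2400 min at $44.00/h; overtime 7 h 30 min = 450 min at $66.00/h.
Pay = (2400 × $44.00 + 450 × $66.00) ÷ 60 = $2255.00.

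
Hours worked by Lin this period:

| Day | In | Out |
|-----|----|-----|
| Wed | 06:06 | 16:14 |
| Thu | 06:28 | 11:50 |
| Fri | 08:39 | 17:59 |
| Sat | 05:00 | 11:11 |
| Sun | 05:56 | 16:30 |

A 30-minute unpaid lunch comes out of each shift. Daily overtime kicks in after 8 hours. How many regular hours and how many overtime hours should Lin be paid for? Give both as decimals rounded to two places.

Regular 34.55 hours, overtime 4.53 hours

Wed: 06:06–16:14 = 10 h 8 min; less 30 min break → 9 h 38 min
Thu: 06:28–11:50 = 5 h 22 min; less 30 min break → 4 h 52 min
Fri: 08:39–17:59 = 9 h 20 min; less 30 min break → 8 h 50 min
Sat: 05:00–11:11 = 6 h 11 min; less 30 min break → 5 h 41 min
Sun: 05:56–16:30 = 10 h 34 min; less 30 min break → 10 h 4 min
Wed reg 8 h 0 min / OT 1 h 38 min; Thu reg 4 h 52 min / OT 0 h 0 min; Fri reg 8 h 0 min / OT 0 h 50 min; Sat reg 5 h 41 min / OT 0 h 0 min; Sun reg 8 h 0 min / OT 2 h 4 min.
Totals: regular 34 h 33 min, overtime 4 h 32 min.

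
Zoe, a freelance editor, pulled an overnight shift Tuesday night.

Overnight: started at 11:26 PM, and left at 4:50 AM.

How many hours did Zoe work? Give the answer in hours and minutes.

Overnight: 11:26 PM → midnight = 0 h 34 min; midnight → 4:50 AM = 4 h 50 min; span 5 h 24 min

5 h 24 min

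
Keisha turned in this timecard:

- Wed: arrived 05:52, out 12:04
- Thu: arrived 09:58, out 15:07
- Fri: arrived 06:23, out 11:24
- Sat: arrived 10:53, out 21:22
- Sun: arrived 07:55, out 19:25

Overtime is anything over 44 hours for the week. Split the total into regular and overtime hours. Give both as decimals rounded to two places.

Wed: 05:52–12:04 = 6 h 12 min
Thu: 09:58–15:07 = 5 h 9 min
Fri: 06:23–11:24 = 5 h 1 min
Sat: 10:53–21:22 = 10 h 29 min
Sun: 07:55–19:25 = 11 h 30 min
Total worked: 38 h 21 min = 38.35 h.
Threshold 44 h → overtime 0 h 0 min, regular 38 h 21 min.

Regular 38.35 hours, overtime 0.00 hours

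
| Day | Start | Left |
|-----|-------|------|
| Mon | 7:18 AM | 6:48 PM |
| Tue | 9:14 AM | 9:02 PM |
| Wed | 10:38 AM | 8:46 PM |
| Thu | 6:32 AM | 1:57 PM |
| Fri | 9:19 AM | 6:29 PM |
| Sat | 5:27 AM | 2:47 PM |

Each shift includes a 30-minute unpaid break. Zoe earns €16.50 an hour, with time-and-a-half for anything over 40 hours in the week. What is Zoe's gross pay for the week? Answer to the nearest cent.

€1064.66

Mon: 7:18 AM–6:48 PM = 11 h 30 min; less 30 min break → 11 h 0 min
Tue: 9:14 AM–9:02 PM = 11 h 48 min; less 30 min break → 11 h 18 min
Wed: 10:38 AM–8:46 PM = 10 h 8 min; less 30 min break → 9 h 38 min
Thu: 6:32 AM–1:57 PM = 7 h 25 min; less 30 min break → 6 h 55 min
Fri: 9:19 AM–6:29 PM = 9 h 10 min; less 30 min break → 8 h 40 min
Sat: 5:27 AM–2:47 PM = 9 h 20 min; less 30 min break → 8 h 50 min
Total worked: 56 h 21 min = 3381 min.
Regular 40 h 0 min = 2400 min at €16.50/h; overtime 16 h 21 min = 981 min at €24.75/h.
Pay = (2400 × €16.50 + 981 × €24.75) ÷ 60 = €1064.66.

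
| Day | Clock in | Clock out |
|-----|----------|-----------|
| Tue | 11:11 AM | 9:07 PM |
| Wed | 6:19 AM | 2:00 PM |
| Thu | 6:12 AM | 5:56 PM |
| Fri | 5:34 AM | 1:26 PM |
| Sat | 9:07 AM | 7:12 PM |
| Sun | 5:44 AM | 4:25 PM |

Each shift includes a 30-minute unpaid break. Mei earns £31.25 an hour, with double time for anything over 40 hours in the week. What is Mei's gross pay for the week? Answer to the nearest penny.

Tue: 11:11 AM–9:07 PM = 9 h 56 min; less 30 min break → 9 h 26 min
Wed: 6:19 AM–2:00 PM = 7 h 41 min; less 30 min break → 7 h 11 min
Thu: 6:12 AM–5:56 PM = 11 h 44 min; less 30 min break → 11 h 14 min
Fri: 5:34 AM–1:26 PM = 7 h 52 min; less 30 min break → 7 h 22 min
Sat: 9:07 AM–7:12 PM = 10 h 5 min; less 30 min break → 9 h 35 min
Sun: 5:44 AM–4:25 PM = 10 h 41 min; less 30 min break → 10 h 11 min
Total worked: 54 h 59 min = 3299 min.
Regular 40 h 0 min = 2400 min at £31.25/h; overtime 14 h 59 min = 899 min at £62.50/h.
Pay = (2400 × £31.25 + 899 × £62.50) ÷ 60 = £2186.46.

£2186.46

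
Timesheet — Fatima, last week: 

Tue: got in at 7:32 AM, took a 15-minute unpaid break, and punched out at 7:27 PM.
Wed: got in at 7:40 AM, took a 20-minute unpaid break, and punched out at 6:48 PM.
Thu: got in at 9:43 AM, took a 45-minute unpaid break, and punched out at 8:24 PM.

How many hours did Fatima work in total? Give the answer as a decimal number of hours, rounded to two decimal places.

32.40 hours

Tue: 7:32 AM–7:27 PM = 11 h 55 min; less 15 min break → 11 h 40 min
Wed: 7:40 AM–6:48 PM = 11 h 8 min; less 20 min break → 10 h 48 min
Thu: 9:43 AM–8:24 PM = 10 h 41 min; less 45 min break → 9 h 56 min
Total: 11 h 40 min + 10 h 48 min + 9 h 56 min = 32 h 24 min.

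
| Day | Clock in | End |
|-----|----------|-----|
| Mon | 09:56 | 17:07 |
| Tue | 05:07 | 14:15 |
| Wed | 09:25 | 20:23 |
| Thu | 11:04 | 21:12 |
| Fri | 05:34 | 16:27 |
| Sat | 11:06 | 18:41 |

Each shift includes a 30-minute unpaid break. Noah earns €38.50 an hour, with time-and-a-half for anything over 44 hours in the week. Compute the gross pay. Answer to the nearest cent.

€2207.01

Mon: 09:56–17:07 = 7 h 11 min; less 30 min break → 6 h 41 min
Tue: 05:07–14:15 = 9 h 8 min; less 30 min break → 8 h 38 min
Wed: 09:25–20:23 = 10 h 58 min; less 30 min break → 10 h 28 min
Thu: 11:04–21:12 = 10 h 8 min; less 30 min break → 9 h 38 min
Fri: 05:34–16:27 = 10 h 53 min; less 30 min break → 10 h 23 min
Sat: 11:06–18:41 = 7 h 35 min; less 30 min break → 7 h 5 min
Total worked: 52 h 53 min = 3173 min.
Regular 44 h 0 min = 2640 min at €38.50/h; overtime 8 h 53 min = 533 min at €57.75/h.
Pay = (2640 × €38.50 + 533 × €57.75) ÷ 60 = €2207.01.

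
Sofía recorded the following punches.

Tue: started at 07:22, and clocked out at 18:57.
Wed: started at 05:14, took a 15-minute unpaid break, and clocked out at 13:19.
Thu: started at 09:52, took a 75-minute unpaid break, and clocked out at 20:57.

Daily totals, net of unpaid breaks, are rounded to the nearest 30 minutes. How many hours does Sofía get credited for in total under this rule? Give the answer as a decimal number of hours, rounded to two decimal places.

29.50 hours

Tue: 07:22–18:57 = 11 h 35 min → rounds to 11 h 30 min
Wed: 05:14–13:19 = 8 h 5 min − 15 min = 7 h 50 min → rounds to 8 h 0 min
Thu: 09:52–20:57 = 11 h 5 min − 75 min = 9 h 50 min → rounds to 10 h 0 min
Total credited: 29 h 30 min.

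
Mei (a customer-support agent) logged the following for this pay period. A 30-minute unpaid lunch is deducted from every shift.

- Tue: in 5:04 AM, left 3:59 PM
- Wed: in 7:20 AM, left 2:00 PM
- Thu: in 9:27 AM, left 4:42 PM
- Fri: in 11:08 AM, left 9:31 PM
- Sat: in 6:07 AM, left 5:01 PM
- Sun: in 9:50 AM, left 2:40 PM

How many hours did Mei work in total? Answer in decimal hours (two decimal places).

Tue: 5:04 AM–3:59 PM = 10 h 55 min; less 30 min break → 10 h 25 min
Wed: 7:20 AM–2:00 PM = 6 h 40 min; less 30 min break → 6 h 10 min
Thu: 9:27 AM–4:42 PM = 7 h 15 min; less 30 min break → 6 h 45 min
Fri: 11:08 AM–9:31 PM = 10 h 23 min; less 30 min break → 9 h 53 min
Sat: 6:07 AM–5:01 PM = 10 h 54 min; less 30 min break → 10 h 24 min
Sun: 9:50 AM–2:40 PM = 4 h 50 min; less 30 min break → 4 h 20 min
Total: 10 h 25 min + 6 h 10 min + 6 h 45 min + 9 h 53 min + 10 h 24 min + 4 h 20 min = 47 h 57 min.

47.95 hours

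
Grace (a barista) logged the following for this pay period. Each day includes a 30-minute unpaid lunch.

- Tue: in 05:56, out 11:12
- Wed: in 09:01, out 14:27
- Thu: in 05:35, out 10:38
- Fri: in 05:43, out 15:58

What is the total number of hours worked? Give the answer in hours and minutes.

24 h 0 min

Tue: 05:56–11:12 = 5 h 16 min; less 30 min break → 4 h 46 min
Wed: 09:01–14:27 = 5 h 26 min; less 30 min break → 4 h 56 min
Thu: 05:35–10:38 = 5 h 3 min; less 30 min break → 4 h 33 min
Fri: 05:43–15:58 = 10 h 15 min; less 30 min break → 9 h 45 min
Total: 4 h 46 min + 4 h 56 min + 4 h 33 min + 9 h 45 min = 24 h 0 min.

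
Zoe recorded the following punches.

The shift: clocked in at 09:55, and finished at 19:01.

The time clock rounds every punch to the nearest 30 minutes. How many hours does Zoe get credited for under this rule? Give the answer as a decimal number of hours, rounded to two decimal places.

The shift: in 09:55→10:00, out 19:01→19:00; 9 h 0 min

9.00 hours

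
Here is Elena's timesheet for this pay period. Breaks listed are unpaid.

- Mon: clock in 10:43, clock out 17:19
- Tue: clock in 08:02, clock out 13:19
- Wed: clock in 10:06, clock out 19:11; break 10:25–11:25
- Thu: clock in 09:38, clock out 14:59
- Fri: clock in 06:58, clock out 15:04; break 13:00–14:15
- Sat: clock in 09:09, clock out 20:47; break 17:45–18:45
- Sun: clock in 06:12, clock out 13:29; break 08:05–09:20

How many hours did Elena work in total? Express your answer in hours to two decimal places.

48.83 hours

Mon: 10:43–17:19 = 6 h 36 min
Tue: 08:02–13:19 = 5 h 17 min
Wed: 10:06–19:11 = 9 h 5 min; less 60 min break → 8 h 5 min
Thu: 09:38–14:59 = 5 h 21 min
Fri: 06:58–15:04 = 8 h 6 min; less 75 min break → 6 h 51 min
Sat: 09:09–20:47 = 11 h 38 min; less 60 min break → 10 h 38 min
Sun: 06:12–13:29 = 7 h 17 min; less 75 min break → 6 h 2 min
Total: 6 h 36 min + 5 h 17 min + 8 h 5 min + 5 h 21 min + 6 h 51 min + 10 h 38 min + 6 h 2 min = 48 h 50 min.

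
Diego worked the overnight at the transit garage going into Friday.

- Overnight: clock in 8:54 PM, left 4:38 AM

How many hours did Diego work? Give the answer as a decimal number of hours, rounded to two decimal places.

7.73 hours

Overnight: 8:54 PM → midnight = 3 h 6 min; midnight → 4:38 AM = 4 h 38 min; span 7 h 44 min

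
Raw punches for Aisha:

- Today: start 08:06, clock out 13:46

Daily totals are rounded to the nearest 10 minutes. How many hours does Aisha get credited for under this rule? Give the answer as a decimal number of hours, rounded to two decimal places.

5.67 hours

Today: 08:06–13:46 = 5 h 40 min → rounds to 5 h 40 min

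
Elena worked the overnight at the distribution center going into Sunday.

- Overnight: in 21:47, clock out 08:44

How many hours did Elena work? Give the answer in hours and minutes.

10 h 57 min

Overnight: 21:47 → midnight = 2 h 13 min; midnight → 08:44 = 8 h 44 min; span 10 h 57 min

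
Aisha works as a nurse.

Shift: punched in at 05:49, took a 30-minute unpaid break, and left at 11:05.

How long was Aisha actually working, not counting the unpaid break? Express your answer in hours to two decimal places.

4.77 hours

Shift: 05:49–11:05 = 5 h 16 min; less 30 min break → 4 h 46 min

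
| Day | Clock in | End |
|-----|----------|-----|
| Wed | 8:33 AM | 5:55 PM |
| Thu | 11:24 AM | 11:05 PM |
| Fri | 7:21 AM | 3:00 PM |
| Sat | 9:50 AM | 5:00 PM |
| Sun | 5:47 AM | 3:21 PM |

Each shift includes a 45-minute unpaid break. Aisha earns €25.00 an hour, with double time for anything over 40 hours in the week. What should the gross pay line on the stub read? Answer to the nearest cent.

Wed: 8:33 AM–5:55 PM = 9 h 22 min; less 45 min break → 8 h 37 min
Thu: 11:24 AM–11:05 PM = 11 h 41 min; less 45 min break → 10 h 56 min
Fri: 7:21 AM–3:00 PM = 7 h 39 min; less 45 min break → 6 h 54 min
Sat: 9:50 AM–5:00 PM = 7 h 10 min; less 45 min break → 6 h 25 min
Sun: 5:47 AM–3:21 PM = 9 h 34 min; less 45 min break → 8 h 49 min
Total worked: 41 h 41 min = 2501 min.
Regular 40 h 0 min = 2400 min at €25.00/h; overtime 1 h 41 min = 101 min at €50.00/h.
Pay = (2400 × €25.00 + 101 × €50.00) ÷ 60 = €1084.17.

€1084.17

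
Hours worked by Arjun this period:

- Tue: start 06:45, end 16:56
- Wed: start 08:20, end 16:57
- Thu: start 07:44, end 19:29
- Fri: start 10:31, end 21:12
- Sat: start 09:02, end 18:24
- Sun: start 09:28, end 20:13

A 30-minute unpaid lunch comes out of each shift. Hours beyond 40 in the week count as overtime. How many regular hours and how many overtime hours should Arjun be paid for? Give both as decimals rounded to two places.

Regular 40.00 hours, overtime 18.35 hours

Tue: 06:45–16:56 = 10 h 11 min; less 30 min break → 9 h 41 min
Wed: 08:20–16:57 = 8 h 37 min; less 30 min break → 8 h 7 min
Thu: 07:44–19:29 = 11 h 45 min; less 30 min break → 11 h 15 min
Fri: 10:31–21:12 = 10 h 41 min; less 30 min break → 10 h 11 min
Sat: 09:02–18:24 = 9 h 22 min; less 30 min break → 8 h 52 min
Sun: 09:28–20:13 = 10 h 45 min; less 30 min break → 10 h 15 min
Total worked: 58 h 21 min = 58.35 h.
Threshold 40 h → overtime 18 h 21 min, regular 40 h 0 min.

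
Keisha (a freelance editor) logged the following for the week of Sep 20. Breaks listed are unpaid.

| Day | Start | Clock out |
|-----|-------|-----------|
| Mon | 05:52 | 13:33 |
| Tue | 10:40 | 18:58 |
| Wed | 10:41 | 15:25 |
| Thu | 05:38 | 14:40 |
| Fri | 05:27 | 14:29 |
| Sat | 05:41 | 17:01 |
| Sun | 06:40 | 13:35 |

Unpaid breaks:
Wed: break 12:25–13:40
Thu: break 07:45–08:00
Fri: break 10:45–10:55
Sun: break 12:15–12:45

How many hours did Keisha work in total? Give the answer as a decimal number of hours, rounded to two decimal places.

54.87 hours

Mon: 05:52–13:33 = 7 h 41 min
Tue: 10:40–18:58 = 8 h 18 min
Wed: 10:41–15:25 = 4 h 44 min; less 75 min break → 3 h 29 min
Thu: 05:38–14:40 = 9 h 2 min; less 15 min break → 8 h 47 min
Fri: 05:27–14:29 = 9 h 2 min; less 10 min break → 8 h 52 min
Sat: 05:41–17:01 = 11 h 20 min
Sun: 06:40–13:35 = 6 h 55 min; less 30 min break → 6 h 25 min
Total: 7 h 41 min + 8 h 18 min + 3 h 29 min + 8 h 47 min + 8 h 52 min + 11 h 20 min + 6 h 25 min = 54 h 52 min.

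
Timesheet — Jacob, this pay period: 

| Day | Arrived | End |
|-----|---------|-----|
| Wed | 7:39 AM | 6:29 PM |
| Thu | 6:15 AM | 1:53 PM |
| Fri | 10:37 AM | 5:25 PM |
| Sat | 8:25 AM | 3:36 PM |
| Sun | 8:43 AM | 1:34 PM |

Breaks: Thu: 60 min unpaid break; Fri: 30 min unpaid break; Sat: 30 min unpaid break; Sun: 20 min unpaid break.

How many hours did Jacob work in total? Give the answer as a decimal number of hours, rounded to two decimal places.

Wed: 7:39 AM–6:29 PM = 10 h 50 min
Thu: 6:15 AM–1:53 PM = 7 h 38 min; less 60 min break → 6 h 38 min
Fri: 10:37 AM–5:25 PM = 6 h 48 min; less 30 min break → 6 h 18 min
Sat: 8:25 AM–3:36 PM = 7 h 11 min; less 30 min break → 6 h 41 min
Sun: 8:43 AM–1:34 PM = 4 h 51 min; less 20 min break → 4 h 31 min
Total: 10 h 50 min + 6 h 38 min + 6 h 18 min + 6 h 41 min + 4 h 31 min = 34 h 58 min.

34.97 hours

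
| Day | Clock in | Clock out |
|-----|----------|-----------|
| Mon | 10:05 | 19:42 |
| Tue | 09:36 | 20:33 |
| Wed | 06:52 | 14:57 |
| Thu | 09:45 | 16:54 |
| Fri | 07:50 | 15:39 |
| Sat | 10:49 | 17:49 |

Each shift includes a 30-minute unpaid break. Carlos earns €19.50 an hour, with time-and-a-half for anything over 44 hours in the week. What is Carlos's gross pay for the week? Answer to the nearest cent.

€963.79

Mon: 10:05–19:42 = 9 h 37 min; less 30 min break → 9 h 7 min
Tue: 09:36–20:33 = 10 h 57 min; less 30 min break → 10 h 27 min
Wed: 06:52–14:57 = 8 h 5 min; less 30 min break → 7 h 35 min
Thu: 09:45–16:54 = 7 h 9 min; less 30 min break → 6 h 39 min
Fri: 07:50–15:39 = 7 h 49 min; less 30 min break → 7 h 19 min
Sat: 10:49–17:49 = 7 h 0 min; less 30 min break → 6 h 30 min
Total worked: 47 h 37 min = 2857 min.
Regular 44 h 0 min = 2640 min at €19.50/h; overtime 3 h 37 min = 217 min at €29.25/h.
Pay = (2640 × €19.50 + 217 × €29.25) ÷ 60 = €963.79.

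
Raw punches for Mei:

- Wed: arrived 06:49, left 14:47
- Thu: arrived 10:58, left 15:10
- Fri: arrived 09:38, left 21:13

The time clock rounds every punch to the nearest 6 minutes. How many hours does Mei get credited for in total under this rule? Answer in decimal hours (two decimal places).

23.80 hours

Wed: in 06:49→06:48, out 14:47→14:48; 8 h 0 min
Thu: in 10:58→11:00, out 15:10→15:12; 4 h 12 min
Fri: in 09:38→09:36, out 21:13→21:12; 11 h 36 min
Total credited: 23 h 48 min.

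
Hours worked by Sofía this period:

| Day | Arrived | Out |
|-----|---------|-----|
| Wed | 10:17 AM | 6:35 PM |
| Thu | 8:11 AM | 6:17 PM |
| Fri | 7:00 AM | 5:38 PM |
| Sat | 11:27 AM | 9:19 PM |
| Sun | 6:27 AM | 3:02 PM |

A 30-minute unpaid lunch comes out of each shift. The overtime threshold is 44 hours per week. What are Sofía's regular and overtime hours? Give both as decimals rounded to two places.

Regular 44.00 hours, overtime 0.98 hours

Wed: 10:17 AM–6:35 PM = 8 h 18 min; less 30 min break → 7 h 48 min
Thu: 8:11 AM–6:17 PM = 10 h 6 min; less 30 min break → 9 h 36 min
Fri: 7:00 AM–5:38 PM = 10 h 38 min; less 30 min break → 10 h 8 min
Sat: 11:27 AM–9:19 PM = 9 h 52 min; less 30 min break → 9 h 22 min
Sun: 6:27 AM–3:02 PM = 8 h 35 min; less 30 min break → 8 h 5 min
Total worked: 44 h 59 min = 44.98 h.
Threshold 44 h → overtime 0 h 59 min, regular 44 h 0 min.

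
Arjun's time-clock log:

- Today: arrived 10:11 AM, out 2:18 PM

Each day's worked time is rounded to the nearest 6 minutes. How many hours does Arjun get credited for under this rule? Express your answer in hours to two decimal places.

4.10 hours

Today: 10:11 AM–2:18 PM = 4 h 7 min → rounds to 4 h 6 min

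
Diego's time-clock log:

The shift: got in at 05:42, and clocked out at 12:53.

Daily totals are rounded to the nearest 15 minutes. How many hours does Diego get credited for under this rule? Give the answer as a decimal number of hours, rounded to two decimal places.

7.25 hours

The shift: 05:42–12:53 = 7 h 11 min → rounds to 7 h 15 min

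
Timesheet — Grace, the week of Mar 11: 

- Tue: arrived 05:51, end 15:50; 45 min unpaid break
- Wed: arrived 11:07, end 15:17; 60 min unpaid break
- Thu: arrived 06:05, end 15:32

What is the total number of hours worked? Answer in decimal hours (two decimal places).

Tue: 05:51–15:50 = 9 h 59 min; less 45 min break → 9 h 14 min
Wed: 11:07–15:17 = 4 h 10 min; less 60 min break → 3 h 10 min
Thu: 06:05–15:32 = 9 h 27 min
Total: 9 h 14 min + 3 h 10 min + 9 h 27 min = 21 h 51 min.

21.85 hours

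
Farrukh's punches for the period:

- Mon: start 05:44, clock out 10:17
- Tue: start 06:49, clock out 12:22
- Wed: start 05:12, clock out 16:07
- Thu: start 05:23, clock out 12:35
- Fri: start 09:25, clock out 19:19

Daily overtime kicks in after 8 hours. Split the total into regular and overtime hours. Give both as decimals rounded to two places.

Regular 33.30 hours, overtime 4.82 hours

Mon: 05:44–10:17 = 4 h 33 min
Tue: 06:49–12:22 = 5 h 33 min
Wed: 05:12–16:07 = 10 h 55 min
Thu: 05:23–12:35 = 7 h 12 min
Fri: 09:25–19:19 = 9 h 54 min
Mon reg 4 h 33 min / OT 0 h 0 min; Tue reg 5 h 33 min / OT 0 h 0 min; Wed reg 8 h 0 min / OT 2 h 55 min; Thu reg 7 h 12 min / OT 0 h 0 min; Fri reg 8 h 0 min / OT 1 h 54 min.
Totals: regular 33 h 18 min, overtime 4 h 49 min.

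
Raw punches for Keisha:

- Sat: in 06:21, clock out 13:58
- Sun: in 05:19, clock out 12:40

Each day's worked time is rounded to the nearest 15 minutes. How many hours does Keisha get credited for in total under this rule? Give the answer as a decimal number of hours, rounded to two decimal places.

Sat: 06:21–13:58 = 7 h 37 min → rounds to 7 h 30 min
Sun: 05:19–12:40 = 7 h 21 min → rounds to 7 h 15 min
Total credited: 14 h 45 min.

14.75 hours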